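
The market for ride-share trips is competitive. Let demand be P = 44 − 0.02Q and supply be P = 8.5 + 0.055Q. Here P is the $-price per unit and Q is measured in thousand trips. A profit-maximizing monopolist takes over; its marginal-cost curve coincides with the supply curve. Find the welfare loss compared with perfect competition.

Competitive equilibrium: 44 − 0.02Q = 8.5 + 0.055Q → Q* = 473.3333, P* = 34.5333.
Marginal revenue: MR = 44 − 0.04Q. Set MR = MC: 44 − 0.04Q = 8.5 + 0.055Q → Q_m = 373.6842.
Price P_m = 44 − 0.02·373.6842 = 36.5263; MC(Q_m) = 8.5 + 0.055·373.6842 = 29.0526.
Competitive Q* = 473.3333, so ΔQ = 99.6491; wedge = 36.5263 − 29.0526 = 7.4737.
The triangle = ½ × 99.6491 × 7.4737 = $372.37 thousand.

$372.37 thousand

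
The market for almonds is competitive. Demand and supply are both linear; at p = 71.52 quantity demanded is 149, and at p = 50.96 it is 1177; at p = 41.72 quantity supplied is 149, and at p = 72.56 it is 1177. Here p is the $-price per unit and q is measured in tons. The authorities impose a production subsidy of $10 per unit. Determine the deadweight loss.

Demand slope = (50.96 − 71.52)/(1177 − 149) = −0.02, so p = 74.5 − 0.02q.
Supply slope = (72.56 − 41.72)/(1177 − 149) = 0.03, so p = 37.25 + 0.03q.
Competitive equilibrium: 74.5 − 0.02q = 37.25 + 0.03q → q* = 745, p* = 59.6.
The subsidy lowers effective supply by 10: p = 27.25 + 0.03q.
New quantity: 74.5 − 0.02q = 27.25 + 0.03q → q' = 945.
Overproduction Δq = 945 − 745 = 200; wedge = subsidy = 10.
The triangle = ½ × 200 × 10 = $1000.

$1000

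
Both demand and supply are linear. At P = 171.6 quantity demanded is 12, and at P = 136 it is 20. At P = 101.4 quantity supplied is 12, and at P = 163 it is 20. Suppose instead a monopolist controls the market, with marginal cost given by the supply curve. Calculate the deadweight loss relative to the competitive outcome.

137.98

Demand slope = (136 − 171.6)/(20 − 12) = −4.45, so P = 225 − 4.45Q.
Supply slope = (163 − 101.4)/(20 − 12) = 7.7, so P = 9 + 7.7Q.
Competitive equilibrium: 225 − 4.45Q = 9 + 7.7Q → Q* = 17.7778, P* = 145.8889.
Marginal revenue: MR = 225 − 8.9Q. Set MR = MC: 225 − 8.9Q = 9 + 7.7Q → Q_m = 13.012.
Price P_m = 225 − 4.45·13.012 = 167.0966; MC(Q_m) = 9 + 7.7·13.012 = 109.1924.
Competitive Q* = 17.7778, so ΔQ = 4.7658; wedge = 167.0966 − 109.1924 = 57.9042.
Welfare loss = ½ × 4.7658 × 57.9042 = 137.98.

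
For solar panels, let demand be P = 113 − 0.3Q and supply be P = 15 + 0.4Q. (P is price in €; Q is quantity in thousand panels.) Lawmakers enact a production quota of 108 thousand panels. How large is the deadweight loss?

€358.40 thousand

Competitive equilibrium: 113 − 0.3Q = 15 + 0.4Q → Q* = 140, P* = 71.
At Q = 108: demand price = 113 − 0.3·108 = 80.6; supply price = 15 + 0.4·108 = 58.2.
ΔQ = 140 − 108 = 32; wedge = 80.6 − 58.2 = 22.4.
DWL = ½ × 32 × 22.4 = €358.40 thousand.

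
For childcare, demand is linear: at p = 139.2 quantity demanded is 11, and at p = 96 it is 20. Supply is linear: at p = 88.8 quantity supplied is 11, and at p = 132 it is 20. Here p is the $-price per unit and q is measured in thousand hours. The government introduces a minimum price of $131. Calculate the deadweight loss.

$60.21 thousand

Demand slope = (96 − 139.2)/(20 − 11) = −4.8, so p = 192 − 4.8q.
Supply slope = (132 − 88.8)/(20 − 11) = 4.8, so p = 36 + 4.8q.
Competitive equilibrium: 192 − 4.8q = 36 + 4.8q → q* = 16.25, p* = 114.
At the floor p = 131, quantity demanded = (192 − 131)/4.8 = 12.7083.
Sellers' marginal cost at q' = 12.7083: 36 + 4.8·12.7083 = 96.9998.
Δq = 16.25 − 12.7083 = 3.5417; wedge = 131 − 96.9998 = 34.0002.
The triangle = ½ × 3.5417 × 34.0002 = $60.21 thousand.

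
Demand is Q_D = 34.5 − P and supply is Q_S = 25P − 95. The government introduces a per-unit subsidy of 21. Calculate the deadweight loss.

In inverse form: demand P = 34.5 − Q, supply P = 3.8 + 0.04Q.
Competitive equilibrium: 34.5 − Q = 3.8 + 0.04Q → Q* = 29.5192, P* = 4.9808.
The subsidy lowers effective supply by 21: P = 0.04Q − 17.2.
New quantity: 34.5 − Q = 0.04Q − 17.2 → Q' = 49.7115.
Overproduction ΔQ = 49.7115 − 29.5192 = 20.1923; wedge = subsidy = 21.
DWL = ½ × 20.1923 × 21 = 212.02.

212.02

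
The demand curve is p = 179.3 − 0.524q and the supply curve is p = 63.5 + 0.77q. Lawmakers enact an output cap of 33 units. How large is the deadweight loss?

Competitive equilibrium: 179.3 − 0.524q = 63.5 + 0.77q → q* = 89.49, p* = 132.4073.
At q = 33: demand price = 179.3 − 0.524·33 = 162.008; supply price = 63.5 + 0.77·33 = 88.91.
Δq = 89.49 − 33 = 56.49; wedge = 162.008 − 88.91 = 73.098.
Deadweight loss = ½ × 56.49 × 73.098 = 2064.65.

2064.65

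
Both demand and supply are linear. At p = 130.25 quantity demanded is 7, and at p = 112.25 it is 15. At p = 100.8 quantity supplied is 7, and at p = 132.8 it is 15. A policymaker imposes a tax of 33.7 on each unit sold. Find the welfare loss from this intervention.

90.86

Demand slope = (112.25 − 130.25)/(15 − 7) = −2.25, so p = 146 − 2.25q.
Supply slope = (132.8 − 100.8)/(15 − 7) = 4, so p = 72.8 + 4q.
Competitive equilibrium: 146 − 2.25q = 72.8 + 4q → q* = 11.712, p* = 119.648.
With the tax, the buyer price exceeds the seller price by 33.7: (146 − 2.25q) − (72.8 + 4q) = 33.7 → q' = 6.32.
Δq = 11.712 − 6.32 = 5.392; the wedge equals the tax, 33.7.
The triangle = ½ × 5.392 × 33.7 = 90.86.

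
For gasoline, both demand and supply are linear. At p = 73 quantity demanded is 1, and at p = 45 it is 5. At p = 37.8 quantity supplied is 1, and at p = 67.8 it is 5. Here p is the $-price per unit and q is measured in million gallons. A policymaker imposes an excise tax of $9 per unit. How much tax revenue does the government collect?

Demand slope = (45 − 73)/(5 − 1) = −7, so p = 80 − 7q.
Supply slope = (67.8 − 37.8)/(5 − 1) = 7.5, so p = 30.3 + 7.5q.
Competitive equilibrium: 80 − 7q = 30.3 + 7.5q → q* = 3.4276, p* = 56.0069.
With the tax, the buyer price exceeds the seller price by 9: (80 − 7q) − (30.3 + 7.5q) = 9 → q' = 2.8069.
Tax revenue = 9 × 2.8069 = $25.26 million.

$25.26 million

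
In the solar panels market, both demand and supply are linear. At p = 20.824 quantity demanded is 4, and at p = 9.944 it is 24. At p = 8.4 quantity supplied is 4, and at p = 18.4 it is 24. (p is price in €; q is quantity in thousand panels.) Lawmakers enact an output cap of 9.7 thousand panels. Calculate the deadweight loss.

Demand slope = (9.944 − 20.824)/(24 − 4) = −0.544, so p = 23 − 0.544q.
Supply slope = (18.4 − 8.4)/(24 − 4) = 0.5, so p = 6.4 + 0.5q.
Competitive equilibrium: 23 − 0.544q = 6.4 + 0.5q → q* = 15.9004, p* = 14.3502.
At q = 9.7: demand price = 23 − 0.544·9.7 = 17.7232; supply price = 6.4 + 0.5·9.7 = 11.25.
Δq = 15.9004 − 9.7 = 6.2004; wedge = 17.7232 − 11.25 = 6.4732.
The triangle = ½ × 6.2004 × 6.4732 = €20.07 thousand.

€20.07 thousand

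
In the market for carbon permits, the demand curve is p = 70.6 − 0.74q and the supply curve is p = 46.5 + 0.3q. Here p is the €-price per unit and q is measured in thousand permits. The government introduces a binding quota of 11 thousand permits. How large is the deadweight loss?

€77.06 thousand

Competitive equilibrium: 70.6 − 0.74q = 46.5 + 0.3q → q* = 23.1731, p* = 53.4519.
At q = 11: demand price = 70.6 − 0.74·11 = 62.46; supply price = 46.5 + 0.3·11 = 49.8.
Δq = 23.1731 − 11 = 12.1731; wedge = 62.46 − 49.8 = 12.66.
Deadweight loss = ½ × 12.1731 × 12.66 = €77.06 thousand.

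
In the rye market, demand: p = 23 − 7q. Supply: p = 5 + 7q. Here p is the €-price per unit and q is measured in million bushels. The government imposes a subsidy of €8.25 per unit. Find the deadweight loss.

€2.43 million

Competitive equilibrium: 23 − 7q = 5 + 7q → q* = 1.2857, p* = 14.
The subsidy lowers effective supply by 8.25: p = 7q − 3.25.
New quantity: 23 − 7q = 7q − 3.25 → q' = 1.875.
Overproduction Δq = 1.875 − 1.2857 = 0.5893; wedge = subsidy = 8.25.
Welfare loss = ½ × 0.5893 × 8.25 = €2.43 million.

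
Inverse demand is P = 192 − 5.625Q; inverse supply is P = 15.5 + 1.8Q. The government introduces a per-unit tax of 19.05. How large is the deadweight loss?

24.44

Competitive equilibrium: 192 − 5.625Q = 15.5 + 1.8Q → Q* = 23.771, P* = 58.2879.
With the tax, the buyer price exceeds the seller price by 19.05: (192 − 5.625Q) − (15.5 + 1.8Q) = 19.05 → Q' = 21.2054.
ΔQ = 23.771 − 21.2054 = 2.5656; the wedge equals the tax, 19.05.
Welfare loss = ½ × 2.5656 × 19.05 = 24.44.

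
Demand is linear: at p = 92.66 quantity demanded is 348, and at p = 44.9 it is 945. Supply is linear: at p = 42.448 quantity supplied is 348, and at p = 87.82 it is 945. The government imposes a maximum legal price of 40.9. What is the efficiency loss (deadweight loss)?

9136.01

Demand slope = (44.9 − 92.66)/(945 − 348) = −0.08, so p = 120.5 − 0.08q.
Supply slope = (87.82 − 42.448)/(945 − 348) = 0.076, so p = 16 + 0.076q.
Competitive equilibrium: 120.5 − 0.08q = 16 + 0.076q → q* = 669.87179, p* = 66.91026.
At the ceiling p = 40.9, quantity supplied = (40.9 − 16)/0.076 = 327.63158.
Willingness to pay at q' = 327.63158: 120.5 − 0.08·327.63158 = 94.28947.
Δq = 669.87179 − 327.63158 = 342.24021; wedge = 94.28947 − 40.9 = 53.38947.
Welfare loss = ½ × 342.24021 × 53.38947 = 9136.01.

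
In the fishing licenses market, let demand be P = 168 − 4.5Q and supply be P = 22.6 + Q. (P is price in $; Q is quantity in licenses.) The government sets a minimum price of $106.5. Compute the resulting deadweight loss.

$448.43

Competitive equilibrium: 168 − 4.5Q = 22.6 + Q → Q* = 26.4364, P* = 49.0364.
At the floor P = 106.5, quantity demanded = (168 − 106.5)/4.5 = 13.6667.
Sellers' marginal cost at Q' = 13.6667: 22.6 + 1·13.6667 = 36.2667.
ΔQ = 26.4364 − 13.6667 = 12.7697; wedge = 106.5 − 36.2667 = 70.2333.
Deadweight loss = ½ × 12.7697 × 70.2333 = $448.43.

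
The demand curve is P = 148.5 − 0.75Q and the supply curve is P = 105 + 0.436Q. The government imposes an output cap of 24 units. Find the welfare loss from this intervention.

Competitive equilibrium: 148.5 − 0.75Q = 105 + 0.436Q → Q* = 36.6779, P* = 120.9916.
At Q = 24: demand price = 148.5 − 0.75·24 = 130.5; supply price = 105 + 0.436·24 = 115.464.
ΔQ = 36.6779 − 24 = 12.6779; wedge = 130.5 − 115.464 = 15.036.
The triangle = ½ × 12.6779 × 15.036 = 95.31.

95.31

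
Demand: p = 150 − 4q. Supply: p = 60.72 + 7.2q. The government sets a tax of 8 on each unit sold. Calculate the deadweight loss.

2.86

Competitive equilibrium: 150 − 4q = 60.72 + 7.2q → q* = 7.9714, p* = 118.1143.
With the tax, the buyer price exceeds the seller price by 8: (150 − 4q) − (60.72 + 7.2q) = 8 → q' = 7.2571.
Δq = 7.9714 − 7.2571 = 0.7143; the wedge equals the tax, 8.
Deadweight loss = ½ × 0.7143 × 8 = 2.86.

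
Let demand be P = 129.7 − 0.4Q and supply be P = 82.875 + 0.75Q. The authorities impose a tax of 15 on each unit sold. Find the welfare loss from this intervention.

Competitive equilibrium: 129.7 − 0.4Q = 82.875 + 0.75Q → Q* = 40.7174, P* = 113.413.
With the tax, the buyer price exceeds the seller price by 15: (129.7 − 0.4Q) − (82.875 + 0.75Q) = 15 → Q' = 27.6739.
ΔQ = 40.7174 − 27.6739 = 13.0435; the wedge equals the tax, 15.
Welfare loss = ½ × 13.0435 × 15 = 97.83.

97.83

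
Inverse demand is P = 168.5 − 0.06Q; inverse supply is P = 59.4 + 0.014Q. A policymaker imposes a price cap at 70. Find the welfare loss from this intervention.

19030.92

Competitive equilibrium: 168.5 − 0.06Q = 59.4 + 0.014Q → Q* = 1474.32432, P* = 80.04054.
At the ceiling P = 70, quantity supplied = (70 − 59.4)/0.014 = 757.14286.
Willingness to pay at Q' = 757.14286: 168.5 − 0.06·757.14286 = 123.07143.
ΔQ = 1474.32432 − 757.14286 = 717.18146; wedge = 123.07143 − 70 = 53.07143.
The triangle = ½ × 717.18146 × 53.07143 = 19030.92.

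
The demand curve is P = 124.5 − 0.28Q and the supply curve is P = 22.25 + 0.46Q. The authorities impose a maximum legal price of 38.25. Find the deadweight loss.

Competitive equilibrium: 124.5 − 0.28Q = 22.25 + 0.46Q → Q* = 138.1757, P* = 85.8108.
At the ceiling P = 38.25, quantity supplied = (38.25 − 22.25)/0.46 = 34.7826.
Willingness to pay at Q' = 34.7826: 124.5 − 0.28·34.7826 = 114.7609.
ΔQ = 138.1757 − 34.7826 = 103.3931; wedge = 114.7609 − 38.25 = 76.5109.
Welfare loss = ½ × 103.3931 × 76.5109 = 3955.35.

3955.35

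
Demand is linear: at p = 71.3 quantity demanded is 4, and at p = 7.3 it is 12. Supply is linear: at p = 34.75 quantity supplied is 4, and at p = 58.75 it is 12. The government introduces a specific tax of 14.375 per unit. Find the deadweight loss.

Demand slope = (7.3 − 71.3)/(12 − 4) = −8, so p = 103.3 − 8q.
Supply slope = (58.75 − 34.75)/(12 − 4) = 3, so p = 22.75 + 3q.
Competitive equilibrium: 103.3 − 8q = 22.75 + 3q → q* = 7.3227, p* = 44.7182.
With the tax, the buyer price exceeds the seller price by 14.375: (103.3 − 8q) − (22.75 + 3q) = 14.375 → q' = 6.0159.
Δq = 7.3227 − 6.0159 = 1.3068; the wedge equals the tax, 14.375.
The triangle = ½ × 1.3068 × 14.375 = 9.39.

9.39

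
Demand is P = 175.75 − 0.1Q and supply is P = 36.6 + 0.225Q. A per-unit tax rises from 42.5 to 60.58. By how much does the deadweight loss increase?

2867.21

Competitive equilibrium: 175.75 − 0.1Q = 36.6 + 0.225Q → Q* = 428.1538, P* = 132.9346.
For a per-unit tax t: ΔQ = t/0.325, so DWL = ½·t·(t/0.325) = t²/0.65.
At t = 42.5: DWL = 2778.846. At t = 60.58: DWL = 5646.056.
Increase = 5646.056 − 2778.846 = 2867.21.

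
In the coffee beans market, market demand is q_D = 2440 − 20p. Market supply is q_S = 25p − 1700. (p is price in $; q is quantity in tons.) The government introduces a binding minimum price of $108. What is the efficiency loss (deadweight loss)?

$4608

In inverse form: demand p = 122 − 0.05q, supply p = 68 + 0.04q.
Competitive equilibrium: 122 − 0.05q = 68 + 0.04q → q* = 600, p* = 92.
At the floor p = 108, quantity demanded = (122 − 108)/0.05 = 280.
Sellers' marginal cost at q' = 280: 68 + 0.04·280 = 79.2.
Δq = 600 − 280 = 320; wedge = 108 − 79.2 = 28.8.
Welfare loss = ½ × 320 × 28.8 = $4608.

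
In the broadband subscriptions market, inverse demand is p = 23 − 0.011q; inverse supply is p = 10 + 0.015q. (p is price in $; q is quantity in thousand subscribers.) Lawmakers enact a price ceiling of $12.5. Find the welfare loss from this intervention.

Competitive equilibrium: 23 − 0.011q = 10 + 0.015q → q* = 500, p* = 17.5.
At the ceiling p = 12.5, quantity supplied = (12.5 − 10)/0.015 = 166.66667.
Willingness to pay at q' = 166.66667: 23 − 0.011·166.66667 = 21.16667.
Δq = 500 − 166.66667 = 333.33333; wedge = 21.16667 − 12.5 = 8.66667.
Welfare loss = ½ × 333.33333 × 8.66667 = $1444.44 thousand.

$1444.44 thousand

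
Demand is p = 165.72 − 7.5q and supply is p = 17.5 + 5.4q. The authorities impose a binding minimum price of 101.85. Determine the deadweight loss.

57.05

Competitive equilibrium: 165.72 − 7.5q = 17.5 + 5.4q → q* = 11.48992, p* = 79.54558.
At the floor p = 101.85, quantity demanded = (165.72 − 101.85)/7.5 = 8.516.
Sellers' marginal cost at q' = 8.516: 17.5 + 5.4·8.516 = 63.4864.
Δq = 11.48992 − 8.516 = 2.97392; wedge = 101.85 − 63.4864 = 38.3636.
The triangle = ½ × 2.97392 × 38.3636 = 57.05.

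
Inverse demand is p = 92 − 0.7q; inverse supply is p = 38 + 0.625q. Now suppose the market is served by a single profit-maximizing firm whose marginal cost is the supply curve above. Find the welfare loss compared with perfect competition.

Competitive equilibrium: 92 − 0.7q = 38 + 0.625q → q* = 40.7547, p* = 63.4717.
Marginal revenue: MR = 92 − 1.4q. Set MR = MC: 92 − 1.4q = 38 + 0.625q → q_m = 26.6667.
Price p_m = 92 − 0.7·26.6667 = 73.3333; MC(q_m) = 38 + 0.625·26.6667 = 54.6667.
Competitive q* = 40.7547, so Δq = 14.088; wedge = 73.3333 − 54.6667 = 18.6666.
Welfare loss = ½ × 14.088 × 18.6666 = 131.49.

131.49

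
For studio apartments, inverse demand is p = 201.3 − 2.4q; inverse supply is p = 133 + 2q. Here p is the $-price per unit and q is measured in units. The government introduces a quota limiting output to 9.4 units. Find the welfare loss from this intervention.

$82.47

Competitive equilibrium: 201.3 − 2.4q = 133 + 2q → q* = 15.5227, p* = 164.0455.
At q = 9.4: demand price = 201.3 − 2.4·9.4 = 178.74; supply price = 133 + 2·9.4 = 151.8.
Δq = 15.5227 − 9.4 = 6.1227; wedge = 178.74 − 151.8 = 26.94.
The triangle = ½ × 6.1227 × 26.94 = $82.47.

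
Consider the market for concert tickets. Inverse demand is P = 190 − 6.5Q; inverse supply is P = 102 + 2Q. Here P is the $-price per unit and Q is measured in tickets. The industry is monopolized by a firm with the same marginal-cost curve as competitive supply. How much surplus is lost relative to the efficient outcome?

$85.54

Competitive equilibrium: 190 − 6.5Q = 102 + 2Q → Q* = 10.3529, P* = 122.7059.
Marginal revenue: MR = 190 − 13Q. Set MR = MC: 190 − 13Q = 102 + 2Q → Q_m = 5.8667.
Price P_m = 190 − 6.5·5.8667 = 151.8665; MC(Q_m) = 102 + 2·5.8667 = 113.7334.
Competitive Q* = 10.3529, so ΔQ = 4.4862; wedge = 151.8665 − 113.7334 = 38.1331.
DWL = ½ × 4.4862 × 38.1331 = $85.54.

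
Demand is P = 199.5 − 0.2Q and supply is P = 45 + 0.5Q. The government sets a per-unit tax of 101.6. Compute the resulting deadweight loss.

Competitive equilibrium: 199.5 − 0.2Q = 45 + 0.5Q → Q* = 220.7143, P* = 155.3571.
With the tax, the buyer price exceeds the seller price by 101.6: (199.5 − 0.2Q) − (45 + 0.5Q) = 101.6 → Q' = 75.5714.
ΔQ = 220.7143 − 75.5714 = 145.1429; the wedge equals the tax, 101.6.
DWL = ½ × 145.1429 × 101.6 = 7373.26.

7373.26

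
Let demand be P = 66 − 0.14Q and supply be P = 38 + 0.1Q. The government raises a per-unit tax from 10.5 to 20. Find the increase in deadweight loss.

603.65

Competitive equilibrium: 66 − 0.14Q = 38 + 0.1Q → Q* = 116.6667, P* = 49.6667.
For a per-unit tax t: ΔQ = t/0.24, so DWL = ½·t·(t/0.24) = t²/0.48.
At t = 10.5: DWL = 229.688. At t = 20: DWL = 833.333.
Increase = 833.333 − 229.688 = 603.65.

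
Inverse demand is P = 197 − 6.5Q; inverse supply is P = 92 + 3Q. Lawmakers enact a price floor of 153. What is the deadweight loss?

87.15

Competitive equilibrium: 197 − 6.5Q = 92 + 3Q → Q* = 11.0526, P* = 125.1579.
At the floor P = 153, quantity demanded = (197 − 153)/6.5 = 6.7692.
Sellers' marginal cost at Q' = 6.7692: 92 + 3·6.7692 = 112.3076.
ΔQ = 11.0526 − 6.7692 = 4.2834; wedge = 153 − 112.3076 = 40.6924.
DWL = ½ × 4.2834 × 40.6924 = 87.15.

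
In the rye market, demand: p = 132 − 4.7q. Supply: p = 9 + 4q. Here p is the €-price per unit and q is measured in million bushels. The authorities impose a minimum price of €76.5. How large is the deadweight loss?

Competitive equilibrium: 132 − 4.7q = 9 + 4q → q* = 14.1379, p* = 65.5517.
At the floor p = 76.5, quantity demanded = (132 − 76.5)/4.7 = 11.8085.
Sellers' marginal cost at q' = 11.8085: 9 + 4·11.8085 = 56.234.
Δq = 14.1379 − 11.8085 = 2.3294; wedge = 76.5 − 56.234 = 20.266.
DWL = ½ × 2.3294 × 20.266 = €23.60 million.

€23.60 million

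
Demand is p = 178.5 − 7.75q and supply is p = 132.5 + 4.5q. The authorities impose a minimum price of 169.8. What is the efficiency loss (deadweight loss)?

Competitive equilibrium: 178.5 − 7.75q = 132.5 + 4.5q → q* = 3.7551, p* = 149.398.
At the floor p = 169.8, quantity demanded = (178.5 − 169.8)/7.75 = 1.1226.
Sellers' marginal cost at q' = 1.1226: 132.5 + 4.5·1.1226 = 137.5517.
Δq = 3.7551 − 1.1226 = 2.6325; wedge = 169.8 − 137.5517 = 32.2483.
DWL = ½ × 2.6325 × 32.2483 = 42.45.

42.45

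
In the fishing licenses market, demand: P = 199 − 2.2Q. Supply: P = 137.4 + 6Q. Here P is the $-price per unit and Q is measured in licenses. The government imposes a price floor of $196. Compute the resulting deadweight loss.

$155

Competitive equilibrium: 199 − 2.2Q = 137.4 + 6Q → Q* = 7.5122, P* = 182.4732.
At the floor P = 196, quantity demanded = (199 − 196)/2.2 = 1.3636.
Sellers' marginal cost at Q' = 1.3636: 137.4 + 6·1.3636 = 145.5816.
ΔQ = 7.5122 − 1.3636 = 6.1486; wedge = 196 − 145.5816 = 50.4184.
DWL = ½ × 6.1486 × 50.4184 = $155.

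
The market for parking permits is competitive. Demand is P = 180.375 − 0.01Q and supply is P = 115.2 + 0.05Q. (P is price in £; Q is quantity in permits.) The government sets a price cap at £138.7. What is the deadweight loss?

£11392.92

Competitive equilibrium: 180.375 − 0.01Q = 115.2 + 0.05Q → Q* = 1086.25, P* = 169.5125.
At the ceiling P = 138.7, quantity supplied = (138.7 − 115.2)/0.05 = 470.
Willingness to pay at Q' = 470: 180.375 − 0.01·470 = 175.675.
ΔQ = 1086.25 − 470 = 616.25; wedge = 175.675 − 138.7 = 36.975.
The triangle = ½ × 616.25 × 36.975 = £11392.92.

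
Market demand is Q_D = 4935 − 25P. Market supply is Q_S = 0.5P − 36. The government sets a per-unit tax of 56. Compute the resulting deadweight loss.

768.63

In inverse form: demand P = 197.4 − 0.04Q, supply P = 72 + 2Q.
Competitive equilibrium: 197.4 − 0.04Q = 72 + 2Q → Q* = 61.4706, P* = 194.9412.
With the tax, the buyer price exceeds the seller price by 56: (197.4 − 0.04Q) − (72 + 2Q) = 56 → Q' = 34.0196.
ΔQ = 61.4706 − 34.0196 = 27.451; the wedge equals the tax, 56.
DWL = ½ × 27.451 × 56 = 768.63.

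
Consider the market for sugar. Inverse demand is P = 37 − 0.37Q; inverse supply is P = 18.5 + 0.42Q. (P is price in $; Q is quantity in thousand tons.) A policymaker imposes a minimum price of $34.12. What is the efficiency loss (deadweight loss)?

Competitive equilibrium: 37 − 0.37Q = 18.5 + 0.42Q → Q* = 23.4177, P* = 28.3354.
At the floor P = 34.12, quantity demanded = (37 − 34.12)/0.37 = 7.7838.
Sellers' marginal cost at Q' = 7.7838: 18.5 + 0.42·7.7838 = 21.7692.
ΔQ = 23.4177 − 7.7838 = 15.6339; wedge = 34.12 − 21.7692 = 12.3508.
Welfare loss = ½ × 15.6339 × 12.3508 = $96.55 thousand.

$96.55 thousand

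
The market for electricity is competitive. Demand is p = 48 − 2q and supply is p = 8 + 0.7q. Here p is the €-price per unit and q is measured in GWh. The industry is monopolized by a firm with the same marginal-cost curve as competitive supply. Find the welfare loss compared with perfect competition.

Competitive equilibrium: 48 − 2q = 8 + 0.7q → q* = 14.8148, p* = 18.3704.
Marginal revenue: MR = 48 − 4q. Set MR = MC: 48 − 4q = 8 + 0.7q → q_m = 8.5106.
Price p_m = 48 − 2·8.5106 = 30.9788; MC(q_m) = 8 + 0.7·8.5106 = 13.9574.
Competitive q* = 14.8148, so Δq = 6.3042; wedge = 30.9788 − 13.9574 = 17.0214.
The triangle = ½ × 6.3042 × 17.0214 = €53.65.

€53.65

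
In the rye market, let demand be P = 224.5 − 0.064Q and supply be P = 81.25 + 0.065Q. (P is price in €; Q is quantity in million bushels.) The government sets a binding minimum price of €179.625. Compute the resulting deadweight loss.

€10805.10 million

Competitive equilibrium: 224.5 − 0.064Q = 81.25 + 0.065Q → Q* = 1110.46512, P* = 153.43023.
At the floor P = 179.625, quantity demanded = (224.5 − 179.625)/0.064 = 701.17188.
Sellers' marginal cost at Q' = 701.17188: 81.25 + 0.065·701.17188 = 126.82617.
ΔQ = 1110.46512 − 701.17188 = 409.29324; wedge = 179.625 − 126.82617 = 52.79883.
The triangle = ½ × 409.29324 × 52.79883 = €10805.10 million.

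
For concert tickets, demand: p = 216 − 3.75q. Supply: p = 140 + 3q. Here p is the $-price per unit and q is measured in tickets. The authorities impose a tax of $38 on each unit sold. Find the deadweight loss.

$106.96

Competitive equilibrium: 216 − 3.75q = 140 + 3q → q* = 11.2593, p* = 173.7778.
With the tax, the buyer price exceeds the seller price by 38: (216 − 3.75q) − (140 + 3q) = 38 → q' = 5.6296.
Δq = 11.2593 − 5.6296 = 5.6297; the wedge equals the tax, 38.
The triangle = ½ × 5.6297 × 38 = $106.96.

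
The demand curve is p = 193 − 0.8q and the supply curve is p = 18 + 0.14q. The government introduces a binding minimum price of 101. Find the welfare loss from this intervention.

2380.64

Competitive equilibrium: 193 − 0.8q = 18 + 0.14q → q* = 186.1702, p* = 44.0638.
At the floor p = 101, quantity demanded = (193 − 101)/0.8 = 115.
Sellers' marginal cost at q' = 115: 18 + 0.14·115 = 34.1.
Δq = 186.1702 − 115 = 71.1702; wedge = 101 − 34.1 = 66.9.
Deadweight loss = ½ × 71.1702 × 66.9 = 2380.64.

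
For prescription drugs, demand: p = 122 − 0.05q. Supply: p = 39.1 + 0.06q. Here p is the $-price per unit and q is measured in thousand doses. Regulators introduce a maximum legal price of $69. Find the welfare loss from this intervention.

$3584.88 thousand

Competitive equilibrium: 122 − 0.05q = 39.1 + 0.06q → q* = 753.6364, p* = 84.3182.
At the ceiling p = 69, quantity supplied = (69 − 39.1)/0.06 = 498.3333.
Willingness to pay at q' = 498.3333: 122 − 0.05·498.3333 = 97.0833.
Δq = 753.6364 − 498.3333 = 255.3031; wedge = 97.0833 − 69 = 28.0833.
The triangle = ½ × 255.3031 × 28.0833 = $3584.88 thousand.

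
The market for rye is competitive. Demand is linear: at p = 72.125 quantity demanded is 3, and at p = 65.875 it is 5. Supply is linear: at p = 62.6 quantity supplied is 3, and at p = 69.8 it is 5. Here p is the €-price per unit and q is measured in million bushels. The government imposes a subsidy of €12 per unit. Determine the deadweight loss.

Demand slope = (65.875 − 72.125)/(5 − 3) = −3.125, so p = 81.5 − 3.125q.
Supply slope = (69.8 − 62.6)/(5 − 3) = 3.6, so p = 51.8 + 3.6q.
Competitive equilibrium: 81.5 − 3.125q = 51.8 + 3.6q → q* = 4.4164, p* = 67.6989.
The subsidy lowers effective supply by 12: p = 39.8 + 3.6q.
New quantity: 81.5 − 3.125q = 39.8 + 3.6q → q' = 6.2007.
Overproduction Δq = 6.2007 − 4.4164 = 1.7843; wedge = subsidy = 12.
The triangle = ½ × 1.7843 × 12 = €10.71 million.

€10.71 million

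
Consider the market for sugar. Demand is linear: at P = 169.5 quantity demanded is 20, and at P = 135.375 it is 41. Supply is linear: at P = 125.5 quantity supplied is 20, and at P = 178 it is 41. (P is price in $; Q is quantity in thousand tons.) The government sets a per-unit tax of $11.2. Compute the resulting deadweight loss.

Demand slope = (135.375 − 169.5)/(41 − 20) = −1.625, so P = 202 − 1.625Q.
Supply slope = (178 − 125.5)/(41 − 20) = 2.5, so P = 75.5 + 2.5Q.
Competitive equilibrium: 202 − 1.625Q = 75.5 + 2.5Q → Q* = 30.66667, P* = 152.16667.
With the tax, the buyer price exceeds the seller price by 11.2: (202 − 1.625Q) − (75.5 + 2.5Q) = 11.2 → Q' = 27.95152.
ΔQ = 30.66667 − 27.95152 = 2.71515; the wedge equals the tax, 11.2.
Deadweight loss = ½ × 2.71515 × 11.2 = $15.20 thousand.

$15.20 thousand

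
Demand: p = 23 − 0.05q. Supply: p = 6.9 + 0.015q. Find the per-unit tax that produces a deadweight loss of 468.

7.8

Competitive equilibrium: 23 − 0.05q = 6.9 + 0.015q → q* = 247.6923, p* = 10.6154.
A tax t gives Δq = t/0.065 and wedge t, so DWL = t²/0.13.
t²/0.13 = 468 → t² = 60.84 → t = 7.8.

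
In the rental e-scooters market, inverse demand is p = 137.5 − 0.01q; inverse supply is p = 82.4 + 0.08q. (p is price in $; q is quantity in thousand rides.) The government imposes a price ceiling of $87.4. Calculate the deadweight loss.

Competitive equilibrium: 137.5 − 0.01q = 82.4 + 0.08q → q* = 612.2222, p* = 131.3778.
At the ceiling p = 87.4, quantity supplied = (87.4 − 82.4)/0.08 = 62.5.
Willingness to pay at q' = 62.5: 137.5 − 0.01·62.5 = 136.875.
Δq = 612.2222 − 62.5 = 549.7222; wedge = 136.875 − 87.4 = 49.475.
Welfare loss = ½ × 549.7222 × 49.475 = $13598.75 thousand.

$13598.75 thousand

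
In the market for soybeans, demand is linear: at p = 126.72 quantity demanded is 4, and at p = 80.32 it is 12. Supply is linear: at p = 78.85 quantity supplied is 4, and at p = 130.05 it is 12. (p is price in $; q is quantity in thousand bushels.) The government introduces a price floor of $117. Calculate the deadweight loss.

$30.82 thousand

Demand slope = (80.32 − 126.72)/(12 − 4) = −5.8, so p = 149.92 − 5.8q.
Supply slope = (130.05 − 78.85)/(12 − 4) = 6.4, so p = 53.25 + 6.4q.
Competitive equilibrium: 149.92 − 5.8q = 53.25 + 6.4q → q* = 7.9238, p* = 103.9621.
At the floor p = 117, quantity demanded = (149.92 − 117)/5.8 = 5.6759.
Sellers' marginal cost at q' = 5.6759: 53.25 + 6.4·5.6759 = 89.5758.
Δq = 7.9238 − 5.6759 = 2.2479; wedge = 117 − 89.5758 = 27.4242.
Deadweight loss = ½ × 2.2479 × 27.4242 = $30.82 thousand.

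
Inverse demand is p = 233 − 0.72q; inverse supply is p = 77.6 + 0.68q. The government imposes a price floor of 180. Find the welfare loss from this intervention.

978.55

Competitive equilibrium: 233 − 0.72q = 77.6 + 0.68q → q* = 111, p* = 153.08.
At the floor p = 180, quantity demanded = (233 − 180)/0.72 = 73.6111.
Sellers' marginal cost at q' = 73.6111: 77.6 + 0.68·73.6111 = 127.6555.
Δq = 111 − 73.6111 = 37.3889; wedge = 180 − 127.6555 = 52.3445.
Deadweight loss = ½ × 37.3889 × 52.3445 = 978.55.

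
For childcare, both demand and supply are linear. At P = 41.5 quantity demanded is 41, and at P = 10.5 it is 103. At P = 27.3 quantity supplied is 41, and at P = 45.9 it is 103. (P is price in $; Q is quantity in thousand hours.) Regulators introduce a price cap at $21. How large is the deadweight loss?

$600.625 thousand

Demand slope = (10.5 − 41.5)/(103 − 41) = −0.5, so P = 62 − 0.5Q.
Supply slope = (45.9 − 27.3)/(103 − 41) = 0.3, so P = 15 + 0.3Q.
Competitive equilibrium: 62 − 0.5Q = 15 + 0.3Q → Q* = 58.75, P* = 32.625.
At the ceiling P = 21, quantity supplied = (21 − 15)/0.3 = 20.
Willingness to pay at Q' = 20: 62 − 0.5·20 = 52.
ΔQ = 58.75 − 20 = 38.75; wedge = 52 − 21 = 31.
Deadweight loss = ½ × 38.75 × 31 = $600.625 thousand.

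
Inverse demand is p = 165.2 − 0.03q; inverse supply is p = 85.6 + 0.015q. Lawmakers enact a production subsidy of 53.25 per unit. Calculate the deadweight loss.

31506.25

Competitive equilibrium: 165.2 − 0.03q = 85.6 + 0.015q → q* = 1768.8889, p* = 112.1333.
The subsidy lowers effective supply by 53.25: p = 32.35 + 0.015q.
New quantity: 165.2 − 0.03q = 32.35 + 0.015q → q' = 2952.2222.
Overproduction Δq = 2952.2222 − 1768.8889 = 1183.3333; wedge = subsidy = 53.25.
Welfare loss = ½ × 1183.3333 × 53.25 = 31506.25.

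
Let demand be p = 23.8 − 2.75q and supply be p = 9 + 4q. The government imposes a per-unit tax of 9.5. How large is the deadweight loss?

6.69

Competitive equilibrium: 23.8 − 2.75q = 9 + 4q → q* = 2.1926, p* = 17.7704.
With the tax, the buyer price exceeds the seller price by 9.5: (23.8 − 2.75q) − (9 + 4q) = 9.5 → q' = 0.7852.
Δq = 2.1926 − 0.7852 = 1.4074; the wedge equals the tax, 9.5.
The triangle = ½ × 1.4074 × 9.5 = 6.69.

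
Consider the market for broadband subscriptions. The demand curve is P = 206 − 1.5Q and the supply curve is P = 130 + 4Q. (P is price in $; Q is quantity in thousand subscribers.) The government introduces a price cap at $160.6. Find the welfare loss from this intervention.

Competitive equilibrium: 206 − 1.5Q = 130 + 4Q → Q* = 13.8182, P* = 185.2727.
At the ceiling P = 160.6, quantity supplied = (160.6 − 130)/4 = 7.65.
Willingness to pay at Q' = 7.65: 206 − 1.5·7.65 = 194.525.
ΔQ = 13.8182 − 7.65 = 6.1682; wedge = 194.525 − 160.6 = 33.925.
The triangle = ½ × 6.1682 × 33.925 = $104.63 thousand.

$104.63 thousand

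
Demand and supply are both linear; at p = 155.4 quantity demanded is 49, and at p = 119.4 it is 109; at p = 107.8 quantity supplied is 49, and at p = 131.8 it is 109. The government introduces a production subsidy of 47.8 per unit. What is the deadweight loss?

1142.42

Demand slope = (119.4 − 155.4)/(109 − 49) = −0.6, so p = 184.8 − 0.6q.
Supply slope = (131.8 − 107.8)/(109 − 49) = 0.4, so p = 88.2 + 0.4q.
Competitive equilibrium: 184.8 − 0.6q = 88.2 + 0.4q → q* = 96.6, p* = 126.84.
The subsidy lowers effective supply by 47.8: p = 40.4 + 0.4q.
New quantity: 184.8 − 0.6q = 40.4 + 0.4q → q' = 144.4.
Overproduction Δq = 144.4 − 96.6 = 47.8; wedge = subsidy = 47.8.
The triangle = ½ × 47.8 × 47.8 = 1142.42.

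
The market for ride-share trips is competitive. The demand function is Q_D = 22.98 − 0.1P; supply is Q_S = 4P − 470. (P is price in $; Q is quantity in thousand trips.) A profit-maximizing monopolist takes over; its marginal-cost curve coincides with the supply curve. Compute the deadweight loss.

In inverse form: demand P = 229.8 − 10Q, supply P = 117.5 + 0.25Q.
Competitive equilibrium: 229.8 − 10Q = 117.5 + 0.25Q → Q* = 10.9561, P* = 120.239.
Marginal revenue: MR = 229.8 − 20Q. Set MR = MC: 229.8 − 20Q = 117.5 + 0.25Q → Q_m = 5.5457.
Price P_m = 229.8 − 10·5.5457 = 174.343; MC(Q_m) = 117.5 + 0.25·5.5457 = 118.8864.
Competitive Q* = 10.9561, so ΔQ = 5.4104; wedge = 174.343 − 118.8864 = 55.4566.
Welfare loss = ½ × 5.4104 × 55.4566 = $150.02 thousand.

$150.02 thousand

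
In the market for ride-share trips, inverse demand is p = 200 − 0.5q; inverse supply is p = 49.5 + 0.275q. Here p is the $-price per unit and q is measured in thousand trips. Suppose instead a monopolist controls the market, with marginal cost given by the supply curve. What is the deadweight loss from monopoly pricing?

$2247.30 thousand

Competitive equilibrium: 200 − 0.5q = 49.5 + 0.275q → q* = 194.1935, p* = 102.9032.
Marginal revenue: MR = 200 − q. Set MR = MC: 200 − q = 49.5 + 0.275q → q_m = 118.0392.
Price p_m = 200 − 0.5·118.0392 = 140.9804; MC(q_m) = 49.5 + 0.275·118.0392 = 81.9608.
Competitive q* = 194.1935, so Δq = 76.1543; wedge = 140.9804 − 81.9608 = 59.0196.
Welfare loss = ½ × 76.1543 × 59.0196 = $2247.30 thousand.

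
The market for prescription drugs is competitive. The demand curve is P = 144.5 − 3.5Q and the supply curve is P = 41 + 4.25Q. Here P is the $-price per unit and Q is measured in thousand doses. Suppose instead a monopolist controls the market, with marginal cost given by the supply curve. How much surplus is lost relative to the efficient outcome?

Competitive equilibrium: 144.5 − 3.5Q = 41 + 4.25Q → Q* = 13.3548, P* = 97.7581.
Marginal revenue: MR = 144.5 − 7Q. Set MR = MC: 144.5 − 7Q = 41 + 4.25Q → Q_m = 9.2.
Price P_m = 144.5 − 3.5·9.2 = 112.3; MC(Q_m) = 41 + 4.25·9.2 = 80.1.
Competitive Q* = 13.3548, so ΔQ = 4.1548; wedge = 112.3 − 80.1 = 32.2.
The triangle = ½ × 4.1548 × 32.2 = $66.89 thousand.

$66.89 thousand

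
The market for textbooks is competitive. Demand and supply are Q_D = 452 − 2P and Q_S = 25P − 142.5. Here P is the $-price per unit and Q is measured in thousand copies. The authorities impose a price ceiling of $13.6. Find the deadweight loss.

$11959.56 thousand

In inverse form: demand P = 226 − 0.5Q, supply P = 5.7 + 0.04Q.
Competitive equilibrium: 226 − 0.5Q = 5.7 + 0.04Q → Q* = 407.963, P* = 22.0185.
At the ceiling P = 13.6, quantity supplied = (13.6 − 5.7)/0.04 = 197.5.
Willingness to pay at Q' = 197.5: 226 − 0.5·197.5 = 127.25.
ΔQ = 407.963 − 197.5 = 210.463; wedge = 127.25 − 13.6 = 113.65.
DWL = ½ × 210.463 × 113.65 = $11959.56 thousand.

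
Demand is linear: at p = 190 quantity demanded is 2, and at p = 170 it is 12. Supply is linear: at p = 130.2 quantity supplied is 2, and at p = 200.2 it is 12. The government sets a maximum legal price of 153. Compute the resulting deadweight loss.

51.63

Demand slope = (170 − 190)/(12 − 2) = −2, so p = 194 − 2q.
Supply slope = (200.2 − 130.2)/(12 − 2) = 7, so p = 116.2 + 7q.
Competitive equilibrium: 194 − 2q = 116.2 + 7q → q* = 8.6444, p* = 176.7111.
At the ceiling p = 153, quantity supplied = (153 − 116.2)/7 = 5.2571.
Willingness to pay at q' = 5.2571: 194 − 2·5.2571 = 183.4858.
Δq = 8.6444 − 5.2571 = 3.3873; wedge = 183.4858 − 153 = 30.4858.
Welfare loss = ½ × 3.3873 × 30.4858 = 51.63.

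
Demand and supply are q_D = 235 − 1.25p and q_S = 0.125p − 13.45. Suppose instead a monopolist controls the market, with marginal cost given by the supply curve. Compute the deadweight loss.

In inverse form: demand p = 188 − 0.8q, supply p = 107.6 + 8q.
Competitive equilibrium: 188 − 0.8q = 107.6 + 8q → q* = 9.1364, p* = 180.6909.
Marginal revenue: MR = 188 − 1.6q. Set MR = MC: 188 − 1.6q = 107.6 + 8q → q_m = 8.375.
Price p_m = 188 − 0.8·8.375 = 181.3; MC(q_m) = 107.6 + 8·8.375 = 174.6.
Competitive q* = 9.1364, so Δq = 0.7614; wedge = 181.3 − 174.6 = 6.7.
Deadweight loss = ½ × 0.7614 × 6.7 = 2.55.

2.55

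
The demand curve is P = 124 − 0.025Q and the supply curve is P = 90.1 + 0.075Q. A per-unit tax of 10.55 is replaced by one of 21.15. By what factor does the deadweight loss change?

Competitive equilibrium: 124 − 0.025Q = 90.1 + 0.075Q → Q* = 339, P* = 115.525.
For a per-unit tax t: ΔQ = t/0.1, so DWL = ½·t·(t/0.1) = t²/0.2.
At t = 10.55: DWL = 556.5125. At t = 21.15: DWL = 2236.6125.
Ratio = (21.15/10.55)² = 4.019.

4.019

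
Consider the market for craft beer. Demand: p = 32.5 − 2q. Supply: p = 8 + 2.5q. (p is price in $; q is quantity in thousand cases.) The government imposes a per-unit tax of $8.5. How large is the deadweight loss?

$8.03 thousand

Competitive equilibrium: 32.5 − 2q = 8 + 2.5q → q* = 5.4444, p* = 21.6111.
With the tax, the buyer price exceeds the seller price by 8.5: (32.5 − 2q) − (8 + 2.5q) = 8.5 → q' = 3.5556.
Δq = 5.4444 − 3.5556 = 1.8888; the wedge equals the tax, 8.5.
DWL = ½ × 1.8888 × 8.5 = $8.03 thousand.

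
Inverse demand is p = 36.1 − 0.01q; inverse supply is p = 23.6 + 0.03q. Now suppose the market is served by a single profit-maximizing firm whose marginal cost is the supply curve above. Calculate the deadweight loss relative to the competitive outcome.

Competitive equilibrium: 36.1 − 0.01q = 23.6 + 0.03q → q* = 312.5, p* = 32.975.
Marginal revenue: MR = 36.1 − 0.02q. Set MR = MC: 36.1 − 0.02q = 23.6 + 0.03q → q_m = 250.
Price p_m = 36.1 − 0.01·250 = 33.6; MC(q_m) = 23.6 + 0.03·250 = 31.1.
Competitive q* = 312.5, so Δq = 62.5; wedge = 33.6 − 31.1 = 2.5.
DWL = ½ × 62.5 × 2.5 = 78.125.

78.125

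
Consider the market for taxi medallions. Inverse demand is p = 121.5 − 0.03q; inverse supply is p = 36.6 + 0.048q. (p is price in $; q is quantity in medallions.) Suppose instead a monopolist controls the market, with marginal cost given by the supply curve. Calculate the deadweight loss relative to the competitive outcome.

Competitive equilibrium: 121.5 − 0.03q = 36.6 + 0.048q → q* = 1088.46154, p* = 88.84615.
Marginal revenue: MR = 121.5 − 0.06q. Set MR = MC: 121.5 − 0.06q = 36.6 + 0.048q → q_m = 786.11111.
Price p_m = 121.5 − 0.03·786.11111 = 97.91667; MC(q_m) = 36.6 + 0.048·786.11111 = 74.33333.
Competitive q* = 1088.46154, so Δq = 302.35043; wedge = 97.91667 − 74.33333 = 23.58334.
DWL = ½ × 302.35043 × 23.58334 = $3565.22.

$3565.22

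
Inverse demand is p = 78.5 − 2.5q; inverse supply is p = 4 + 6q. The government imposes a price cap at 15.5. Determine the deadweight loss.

Competitive equilibrium: 78.5 − 2.5q = 4 + 6q → q* = 8.7647, p* = 56.5882.
At the ceiling p = 15.5, quantity supplied = (15.5 − 4)/6 = 1.9167.
Willingness to pay at q' = 1.9167: 78.5 − 2.5·1.9167 = 73.7083.
Δq = 8.7647 − 1.9167 = 6.848; wedge = 73.7083 − 15.5 = 58.2083.
DWL = ½ × 6.848 × 58.2083 = 199.31.

199.31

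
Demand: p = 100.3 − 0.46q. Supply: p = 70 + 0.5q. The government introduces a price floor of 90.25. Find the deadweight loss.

Competitive equilibrium: 100.3 − 0.46q = 70 + 0.5q → q* = 31.5625, p* = 85.7813.
At the floor p = 90.25, quantity demanded = (100.3 − 90.25)/0.46 = 21.8478.
Sellers' marginal cost at q' = 21.8478: 70 + 0.5·21.8478 = 80.9239.
Δq = 31.5625 − 21.8478 = 9.7147; wedge = 90.25 − 80.9239 = 9.3261.
Deadweight loss = ½ × 9.7147 × 9.3261 = 45.30.

45.30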